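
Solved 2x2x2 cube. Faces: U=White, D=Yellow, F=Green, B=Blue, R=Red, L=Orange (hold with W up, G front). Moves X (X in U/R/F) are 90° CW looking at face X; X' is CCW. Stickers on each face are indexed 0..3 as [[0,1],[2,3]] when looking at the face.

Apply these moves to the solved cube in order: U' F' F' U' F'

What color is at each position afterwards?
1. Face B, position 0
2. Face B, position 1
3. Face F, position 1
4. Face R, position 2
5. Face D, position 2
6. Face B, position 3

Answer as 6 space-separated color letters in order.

Answer: O G O W Y B

Derivation:
After move 1 (U'): U=WWWW F=OOGG R=GGRR B=RRBB L=BBOO
After move 2 (F'): F=OGOG U=WWGR R=YGYR D=BOYY L=BWOW
After move 3 (F'): F=GGOO U=WWYY R=OGBR D=WWYY L=BROG
After move 4 (U'): U=WYWY F=BROO R=GGBR B=OGBB L=RROG
After move 5 (F'): F=ROBO U=WYGB R=WGWR D=RGYY L=RYOW
Query 1: B[0] = O
Query 2: B[1] = G
Query 3: F[1] = O
Query 4: R[2] = W
Query 5: D[2] = Y
Query 6: B[3] = B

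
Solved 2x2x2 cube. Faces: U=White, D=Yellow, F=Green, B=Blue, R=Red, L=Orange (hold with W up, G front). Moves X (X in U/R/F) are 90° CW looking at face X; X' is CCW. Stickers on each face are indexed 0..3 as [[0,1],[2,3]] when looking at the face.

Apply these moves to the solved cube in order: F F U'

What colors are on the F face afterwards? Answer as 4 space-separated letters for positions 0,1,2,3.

Answer: O R G G

Derivation:
After move 1 (F): F=GGGG U=WWOO R=WRWR D=RRYY L=OYOY
After move 2 (F): F=GGGG U=WWYY R=OROR D=WWYY L=OROR
After move 3 (U'): U=WYWY F=ORGG R=GGOR B=ORBB L=BBOR
Query: F face = ORGG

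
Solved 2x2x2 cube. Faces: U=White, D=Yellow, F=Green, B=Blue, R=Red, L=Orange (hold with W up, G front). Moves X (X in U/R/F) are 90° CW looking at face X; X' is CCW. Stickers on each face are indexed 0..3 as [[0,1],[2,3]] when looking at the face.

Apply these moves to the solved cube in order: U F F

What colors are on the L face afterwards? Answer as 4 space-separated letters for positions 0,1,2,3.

Answer: G R O B

Derivation:
After move 1 (U): U=WWWW F=RRGG R=BBRR B=OOBB L=GGOO
After move 2 (F): F=GRGR U=WWOG R=WBWR D=RBYY L=GYOY
After move 3 (F): F=GGRR U=WWYY R=OBGR D=WWYY L=GROB
Query: L face = GROB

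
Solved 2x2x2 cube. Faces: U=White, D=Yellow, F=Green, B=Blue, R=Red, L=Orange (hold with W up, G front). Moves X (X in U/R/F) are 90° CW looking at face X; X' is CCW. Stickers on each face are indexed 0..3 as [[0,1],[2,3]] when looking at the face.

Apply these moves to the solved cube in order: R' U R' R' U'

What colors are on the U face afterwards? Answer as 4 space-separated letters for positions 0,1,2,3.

After move 1 (R'): R=RRRR U=WBWB F=GWGW D=YGYG B=YBYB
After move 2 (U): U=WWBB F=RRGW R=YBRR B=OOYB L=GWOO
After move 3 (R'): R=BRYR U=WYBO F=RWGB D=YRYW B=GOGB
After move 4 (R'): R=RRBY U=WGBG F=RYGO D=YWYB B=WORB
After move 5 (U'): U=GGWB F=GWGO R=RYBY B=RRRB L=WOOO
Query: U face = GGWB

Answer: G G W B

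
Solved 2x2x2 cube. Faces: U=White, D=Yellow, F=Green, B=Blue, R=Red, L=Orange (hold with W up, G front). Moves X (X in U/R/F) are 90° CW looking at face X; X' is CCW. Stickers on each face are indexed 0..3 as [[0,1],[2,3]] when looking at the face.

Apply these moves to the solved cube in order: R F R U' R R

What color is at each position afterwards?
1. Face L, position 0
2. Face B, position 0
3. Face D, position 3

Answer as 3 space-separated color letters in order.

Answer: O B O

Derivation:
After move 1 (R): R=RRRR U=WGWG F=GYGY D=YBYB B=WBWB
After move 2 (F): F=GGYY U=WGOO R=WRGR D=RRYB L=OYOB
After move 3 (R): R=GWRR U=WGOY F=GRYB D=RWYW B=OBGB
After move 4 (U'): U=GYWO F=OYYB R=GRRR B=GWGB L=OBOB
After move 5 (R): R=RGRR U=GYWB F=OWYW D=RGYG B=OWYB
After move 6 (R): R=RRRG U=GWWW F=OGYG D=RYYO B=BWYB
Query 1: L[0] = O
Query 2: B[0] = B
Query 3: D[3] = O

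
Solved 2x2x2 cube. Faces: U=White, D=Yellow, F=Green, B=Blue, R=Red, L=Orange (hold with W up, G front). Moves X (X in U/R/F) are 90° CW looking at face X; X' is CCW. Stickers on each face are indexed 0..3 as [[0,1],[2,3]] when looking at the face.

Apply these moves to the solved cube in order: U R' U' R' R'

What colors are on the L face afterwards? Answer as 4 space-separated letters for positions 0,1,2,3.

After move 1 (U): U=WWWW F=RRGG R=BBRR B=OOBB L=GGOO
After move 2 (R'): R=BRBR U=WBWO F=RWGW D=YRYG B=YOYB
After move 3 (U'): U=BOWW F=GGGW R=RWBR B=BRYB L=YOOO
After move 4 (R'): R=WRRB U=BYWB F=GOGW D=YGYW B=GRRB
After move 5 (R'): R=RBWR U=BRWG F=GYGB D=YOYW B=WRGB
Query: L face = YOOO

Answer: Y O O O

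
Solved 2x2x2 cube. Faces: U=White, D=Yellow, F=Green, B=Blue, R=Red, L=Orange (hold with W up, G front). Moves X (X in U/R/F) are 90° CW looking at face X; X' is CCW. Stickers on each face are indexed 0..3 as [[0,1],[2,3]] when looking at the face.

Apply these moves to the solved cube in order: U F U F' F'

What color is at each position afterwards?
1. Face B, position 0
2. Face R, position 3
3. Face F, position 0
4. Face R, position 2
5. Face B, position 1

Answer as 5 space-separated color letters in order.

After move 1 (U): U=WWWW F=RRGG R=BBRR B=OOBB L=GGOO
After move 2 (F): F=GRGR U=WWOG R=WBWR D=RBYY L=GYOY
After move 3 (U): U=OWGW F=WBGR R=OOWR B=GYBB L=GROY
After move 4 (F'): F=BRWG U=OWOW R=BORR D=RYYY L=GWOG
After move 5 (F'): F=RGBW U=OWBR R=YORR D=WGYY L=GWOO
Query 1: B[0] = G
Query 2: R[3] = R
Query 3: F[0] = R
Query 4: R[2] = R
Query 5: B[1] = Y

Answer: G R R R Y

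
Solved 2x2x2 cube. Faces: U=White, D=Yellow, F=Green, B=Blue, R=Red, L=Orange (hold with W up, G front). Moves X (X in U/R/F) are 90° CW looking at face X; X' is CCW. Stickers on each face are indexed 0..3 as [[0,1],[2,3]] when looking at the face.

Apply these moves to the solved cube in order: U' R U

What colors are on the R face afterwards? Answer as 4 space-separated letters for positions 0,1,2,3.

After move 1 (U'): U=WWWW F=OOGG R=GGRR B=RRBB L=BBOO
After move 2 (R): R=RGRG U=WOWG F=OYGY D=YBYR B=WRWB
After move 3 (U): U=WWGO F=RGGY R=WRRG B=BBWB L=OYOO
Query: R face = WRRG

Answer: W R R G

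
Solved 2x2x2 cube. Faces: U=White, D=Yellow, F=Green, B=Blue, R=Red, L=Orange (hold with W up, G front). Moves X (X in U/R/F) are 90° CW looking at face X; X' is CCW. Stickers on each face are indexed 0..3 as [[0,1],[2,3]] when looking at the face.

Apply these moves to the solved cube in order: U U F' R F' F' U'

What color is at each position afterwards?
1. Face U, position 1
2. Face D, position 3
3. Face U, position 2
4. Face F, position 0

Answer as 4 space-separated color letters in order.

Answer: R G W R

Derivation:
After move 1 (U): U=WWWW F=RRGG R=BBRR B=OOBB L=GGOO
After move 2 (U): U=WWWW F=BBGG R=OORR B=GGBB L=RROO
After move 3 (F'): F=BGBG U=WWOR R=YOYR D=ROYY L=RWOW
After move 4 (R): R=YYRO U=WGOG F=BOBY D=RBYG B=RGWB
After move 5 (F'): F=OYBB U=WGYR R=BYRO D=WWYG L=RGOO
After move 6 (F'): F=YBOB U=WGBR R=WYWO D=GOYG L=RROY
After move 7 (U'): U=GRWB F=RROB R=YBWO B=WYWB L=RGOY
Query 1: U[1] = R
Query 2: D[3] = G
Query 3: U[2] = W
Query 4: F[0] = R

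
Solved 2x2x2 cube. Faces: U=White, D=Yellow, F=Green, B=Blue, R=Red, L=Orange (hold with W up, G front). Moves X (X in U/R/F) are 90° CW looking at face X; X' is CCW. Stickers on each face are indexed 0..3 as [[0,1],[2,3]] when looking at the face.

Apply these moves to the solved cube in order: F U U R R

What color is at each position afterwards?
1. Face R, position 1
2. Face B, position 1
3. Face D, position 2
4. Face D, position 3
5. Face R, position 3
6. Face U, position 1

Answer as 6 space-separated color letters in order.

After move 1 (F): F=GGGG U=WWOO R=WRWR D=RRYY L=OYOY
After move 2 (U): U=OWOW F=WRGG R=BBWR B=OYBB L=GGOY
After move 3 (U): U=OOWW F=BBGG R=OYWR B=GGBB L=WROY
After move 4 (R): R=WORY U=OBWG F=BRGY D=RBYG B=WGOB
After move 5 (R): R=RWYO U=ORWY F=BBGG D=ROYW B=GGBB
Query 1: R[1] = W
Query 2: B[1] = G
Query 3: D[2] = Y
Query 4: D[3] = W
Query 5: R[3] = O
Query 6: U[1] = R

Answer: W G Y W O R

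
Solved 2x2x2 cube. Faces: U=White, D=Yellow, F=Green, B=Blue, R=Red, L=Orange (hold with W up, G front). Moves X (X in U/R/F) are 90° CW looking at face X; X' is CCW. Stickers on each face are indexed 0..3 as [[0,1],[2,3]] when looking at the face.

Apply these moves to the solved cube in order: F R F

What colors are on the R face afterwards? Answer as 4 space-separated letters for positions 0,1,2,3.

After move 1 (F): F=GGGG U=WWOO R=WRWR D=RRYY L=OYOY
After move 2 (R): R=WWRR U=WGOG F=GRGY D=RBYB B=OBWB
After move 3 (F): F=GGYR U=WGYY R=OWGR D=RWYB L=OROB
Query: R face = OWGR

Answer: O W G R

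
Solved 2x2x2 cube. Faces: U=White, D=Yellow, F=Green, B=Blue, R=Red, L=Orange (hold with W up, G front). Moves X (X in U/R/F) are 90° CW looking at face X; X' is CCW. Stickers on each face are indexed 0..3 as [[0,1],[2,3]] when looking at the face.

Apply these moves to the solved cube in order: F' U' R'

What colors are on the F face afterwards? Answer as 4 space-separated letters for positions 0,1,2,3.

After move 1 (F'): F=GGGG U=WWRR R=YRYR D=OOYY L=OWOW
After move 2 (U'): U=WRWR F=OWGG R=GGYR B=YRBB L=BBOW
After move 3 (R'): R=GRGY U=WBWY F=ORGR D=OWYG B=YROB
Query: F face = ORGR

Answer: O R G R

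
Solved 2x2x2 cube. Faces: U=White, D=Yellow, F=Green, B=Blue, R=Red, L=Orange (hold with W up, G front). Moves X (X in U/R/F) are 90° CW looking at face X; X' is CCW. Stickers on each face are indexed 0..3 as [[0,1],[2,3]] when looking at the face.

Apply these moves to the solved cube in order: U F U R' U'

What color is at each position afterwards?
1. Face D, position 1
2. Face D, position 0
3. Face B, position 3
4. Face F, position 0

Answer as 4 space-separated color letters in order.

After move 1 (U): U=WWWW F=RRGG R=BBRR B=OOBB L=GGOO
After move 2 (F): F=GRGR U=WWOG R=WBWR D=RBYY L=GYOY
After move 3 (U): U=OWGW F=WBGR R=OOWR B=GYBB L=GROY
After move 4 (R'): R=OROW U=OBGG F=WWGW D=RBYR B=YYBB
After move 5 (U'): U=BGOG F=GRGW R=WWOW B=ORBB L=YYOY
Query 1: D[1] = B
Query 2: D[0] = R
Query 3: B[3] = B
Query 4: F[0] = G

Answer: B R B G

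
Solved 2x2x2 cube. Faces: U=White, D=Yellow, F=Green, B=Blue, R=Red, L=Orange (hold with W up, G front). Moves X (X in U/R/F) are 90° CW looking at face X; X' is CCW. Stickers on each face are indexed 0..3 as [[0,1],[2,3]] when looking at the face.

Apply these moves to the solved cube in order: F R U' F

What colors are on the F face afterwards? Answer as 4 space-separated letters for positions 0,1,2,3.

After move 1 (F): F=GGGG U=WWOO R=WRWR D=RRYY L=OYOY
After move 2 (R): R=WWRR U=WGOG F=GRGY D=RBYB B=OBWB
After move 3 (U'): U=GGWO F=OYGY R=GRRR B=WWWB L=OBOY
After move 4 (F): F=GOYY U=GGYB R=WROR D=RGYB L=OROB
Query: F face = GOYY

Answer: G O Y Y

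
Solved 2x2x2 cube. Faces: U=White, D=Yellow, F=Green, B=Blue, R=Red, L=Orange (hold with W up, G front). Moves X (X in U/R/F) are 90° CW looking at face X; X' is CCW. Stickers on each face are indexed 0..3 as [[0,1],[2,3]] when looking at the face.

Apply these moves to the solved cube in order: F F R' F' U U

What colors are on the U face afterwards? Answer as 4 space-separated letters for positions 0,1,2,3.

Answer: O R B W

Derivation:
After move 1 (F): F=GGGG U=WWOO R=WRWR D=RRYY L=OYOY
After move 2 (F): F=GGGG U=WWYY R=OROR D=WWYY L=OROR
After move 3 (R'): R=RROO U=WBYB F=GWGY D=WGYG B=YBWB
After move 4 (F'): F=WYGG U=WBRO R=GRWO D=RRYG L=OBOY
After move 5 (U): U=RWOB F=GRGG R=YBWO B=OBWB L=WYOY
After move 6 (U): U=ORBW F=YBGG R=OBWO B=WYWB L=GROY
Query: U face = ORBW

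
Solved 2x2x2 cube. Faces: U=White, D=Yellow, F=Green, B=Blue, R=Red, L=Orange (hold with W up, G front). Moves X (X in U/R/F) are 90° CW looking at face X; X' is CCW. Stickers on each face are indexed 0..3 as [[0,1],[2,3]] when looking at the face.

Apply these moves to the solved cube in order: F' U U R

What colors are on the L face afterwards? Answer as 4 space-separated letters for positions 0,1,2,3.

Answer: Y R O W

Derivation:
After move 1 (F'): F=GGGG U=WWRR R=YRYR D=OOYY L=OWOW
After move 2 (U): U=RWRW F=YRGG R=BBYR B=OWBB L=GGOW
After move 3 (U): U=RRWW F=BBGG R=OWYR B=GGBB L=YROW
After move 4 (R): R=YORW U=RBWG F=BOGY D=OBYG B=WGRB
Query: L face = YROW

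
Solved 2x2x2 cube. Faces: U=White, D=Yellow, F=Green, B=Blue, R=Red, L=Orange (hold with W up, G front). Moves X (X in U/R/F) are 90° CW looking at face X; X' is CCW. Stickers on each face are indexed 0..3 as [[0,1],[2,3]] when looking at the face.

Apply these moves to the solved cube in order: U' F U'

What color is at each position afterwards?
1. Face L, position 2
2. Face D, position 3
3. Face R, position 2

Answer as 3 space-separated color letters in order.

Answer: O Y W

Derivation:
After move 1 (U'): U=WWWW F=OOGG R=GGRR B=RRBB L=BBOO
After move 2 (F): F=GOGO U=WWOB R=WGWR D=RGYY L=BYOY
After move 3 (U'): U=WBWO F=BYGO R=GOWR B=WGBB L=RROY
Query 1: L[2] = O
Query 2: D[3] = Y
Query 3: R[2] = W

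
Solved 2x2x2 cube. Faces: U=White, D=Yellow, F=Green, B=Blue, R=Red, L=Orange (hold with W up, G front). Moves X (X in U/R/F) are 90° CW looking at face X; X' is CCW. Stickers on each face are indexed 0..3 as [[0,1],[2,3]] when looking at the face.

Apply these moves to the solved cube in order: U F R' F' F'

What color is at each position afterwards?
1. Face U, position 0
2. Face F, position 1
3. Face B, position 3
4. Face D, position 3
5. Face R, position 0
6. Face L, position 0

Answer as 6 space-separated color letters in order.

Answer: W G B R Y G

Derivation:
After move 1 (U): U=WWWW F=RRGG R=BBRR B=OOBB L=GGOO
After move 2 (F): F=GRGR U=WWOG R=WBWR D=RBYY L=GYOY
After move 3 (R'): R=BRWW U=WBOO F=GWGG D=RRYR B=YOBB
After move 4 (F'): F=WGGG U=WBBW R=RRRW D=YYYR L=GOOO
After move 5 (F'): F=GGWG U=WBRR R=YRYW D=OOYR L=GWOB
Query 1: U[0] = W
Query 2: F[1] = G
Query 3: B[3] = B
Query 4: D[3] = R
Query 5: R[0] = Y
Query 6: L[0] = G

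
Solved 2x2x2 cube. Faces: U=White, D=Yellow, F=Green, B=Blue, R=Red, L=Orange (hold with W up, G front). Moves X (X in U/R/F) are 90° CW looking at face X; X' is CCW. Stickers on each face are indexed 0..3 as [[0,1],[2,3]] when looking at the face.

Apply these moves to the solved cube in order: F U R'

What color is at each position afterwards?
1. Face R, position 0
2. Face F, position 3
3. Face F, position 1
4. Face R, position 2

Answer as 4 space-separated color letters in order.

After move 1 (F): F=GGGG U=WWOO R=WRWR D=RRYY L=OYOY
After move 2 (U): U=OWOW F=WRGG R=BBWR B=OYBB L=GGOY
After move 3 (R'): R=BRBW U=OBOO F=WWGW D=RRYG B=YYRB
Query 1: R[0] = B
Query 2: F[3] = W
Query 3: F[1] = W
Query 4: R[2] = B

Answer: B W W B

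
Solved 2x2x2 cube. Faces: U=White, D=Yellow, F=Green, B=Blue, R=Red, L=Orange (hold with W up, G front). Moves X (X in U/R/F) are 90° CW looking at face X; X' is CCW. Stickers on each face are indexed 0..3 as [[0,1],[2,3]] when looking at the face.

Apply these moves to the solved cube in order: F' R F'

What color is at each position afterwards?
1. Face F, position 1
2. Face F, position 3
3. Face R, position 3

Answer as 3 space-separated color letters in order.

Answer: Y G R

Derivation:
After move 1 (F'): F=GGGG U=WWRR R=YRYR D=OOYY L=OWOW
After move 2 (R): R=YYRR U=WGRG F=GOGY D=OBYB B=RBWB
After move 3 (F'): F=OYGG U=WGYR R=BYOR D=WWYB L=OGOR
Query 1: F[1] = Y
Query 2: F[3] = G
Query 3: R[3] = R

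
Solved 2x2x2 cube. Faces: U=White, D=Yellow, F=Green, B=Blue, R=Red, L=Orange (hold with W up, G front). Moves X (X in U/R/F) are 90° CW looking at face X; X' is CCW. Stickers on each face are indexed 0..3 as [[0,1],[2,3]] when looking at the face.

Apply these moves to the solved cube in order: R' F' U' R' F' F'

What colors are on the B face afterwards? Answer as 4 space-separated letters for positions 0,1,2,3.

After move 1 (R'): R=RRRR U=WBWB F=GWGW D=YGYG B=YBYB
After move 2 (F'): F=WWGG U=WBRR R=GRYR D=OOYG L=OBOW
After move 3 (U'): U=BRWR F=OBGG R=WWYR B=GRYB L=YBOW
After move 4 (R'): R=WRWY U=BYWG F=ORGR D=OBYG B=GROB
After move 5 (F'): F=RROG U=BYWW R=BROY D=BWYG L=YGOW
After move 6 (F'): F=RGRO U=BYBO R=WRBY D=GWYG L=YWOW
Query: B face = GROB

Answer: G R O B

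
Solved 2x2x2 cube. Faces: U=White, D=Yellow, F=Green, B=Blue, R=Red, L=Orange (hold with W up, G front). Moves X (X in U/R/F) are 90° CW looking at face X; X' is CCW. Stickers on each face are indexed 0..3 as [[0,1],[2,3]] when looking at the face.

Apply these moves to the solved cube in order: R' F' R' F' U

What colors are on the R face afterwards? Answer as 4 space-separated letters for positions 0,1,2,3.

After move 1 (R'): R=RRRR U=WBWB F=GWGW D=YGYG B=YBYB
After move 2 (F'): F=WWGG U=WBRR R=GRYR D=OOYG L=OBOW
After move 3 (R'): R=RRGY U=WYRY F=WBGR D=OWYG B=GBOB
After move 4 (F'): F=BRWG U=WYRG R=WROY D=BWYG L=OYOR
After move 5 (U): U=RWGY F=WRWG R=GBOY B=OYOB L=BROR
Query: R face = GBOY

Answer: G B O Y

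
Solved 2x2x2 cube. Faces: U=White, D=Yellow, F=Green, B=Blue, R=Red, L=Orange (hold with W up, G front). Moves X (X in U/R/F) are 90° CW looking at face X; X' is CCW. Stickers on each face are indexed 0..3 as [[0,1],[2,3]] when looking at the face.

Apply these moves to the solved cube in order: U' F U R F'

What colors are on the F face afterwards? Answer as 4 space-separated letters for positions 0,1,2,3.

Answer: G Y W G

Derivation:
After move 1 (U'): U=WWWW F=OOGG R=GGRR B=RRBB L=BBOO
After move 2 (F): F=GOGO U=WWOB R=WGWR D=RGYY L=BYOY
After move 3 (U): U=OWBW F=WGGO R=RRWR B=BYBB L=GOOY
After move 4 (R): R=WRRR U=OGBO F=WGGY D=RBYB B=WYWB
After move 5 (F'): F=GYWG U=OGWR R=BRRR D=OYYB L=GOOB
Query: F face = GYWG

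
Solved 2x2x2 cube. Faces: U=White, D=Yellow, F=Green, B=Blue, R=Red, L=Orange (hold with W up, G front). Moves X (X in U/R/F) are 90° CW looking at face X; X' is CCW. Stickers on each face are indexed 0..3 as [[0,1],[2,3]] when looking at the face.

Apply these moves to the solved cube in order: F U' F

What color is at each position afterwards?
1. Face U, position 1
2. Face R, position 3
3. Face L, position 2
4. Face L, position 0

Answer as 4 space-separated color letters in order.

Answer: O R O B

Derivation:
After move 1 (F): F=GGGG U=WWOO R=WRWR D=RRYY L=OYOY
After move 2 (U'): U=WOWO F=OYGG R=GGWR B=WRBB L=BBOY
After move 3 (F): F=GOGY U=WOYB R=WGOR D=WGYY L=BROR
Query 1: U[1] = O
Query 2: R[3] = R
Query 3: L[2] = O
Query 4: L[0] = B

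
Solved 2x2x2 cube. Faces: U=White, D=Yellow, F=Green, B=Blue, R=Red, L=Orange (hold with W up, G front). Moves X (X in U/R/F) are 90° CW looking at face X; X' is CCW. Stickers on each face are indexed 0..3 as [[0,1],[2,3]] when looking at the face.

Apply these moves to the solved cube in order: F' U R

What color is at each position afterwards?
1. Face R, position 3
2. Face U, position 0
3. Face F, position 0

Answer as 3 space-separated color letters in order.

After move 1 (F'): F=GGGG U=WWRR R=YRYR D=OOYY L=OWOW
After move 2 (U): U=RWRW F=YRGG R=BBYR B=OWBB L=GGOW
After move 3 (R): R=YBRB U=RRRG F=YOGY D=OBYO B=WWWB
Query 1: R[3] = B
Query 2: U[0] = R
Query 3: F[0] = Y

Answer: B R Y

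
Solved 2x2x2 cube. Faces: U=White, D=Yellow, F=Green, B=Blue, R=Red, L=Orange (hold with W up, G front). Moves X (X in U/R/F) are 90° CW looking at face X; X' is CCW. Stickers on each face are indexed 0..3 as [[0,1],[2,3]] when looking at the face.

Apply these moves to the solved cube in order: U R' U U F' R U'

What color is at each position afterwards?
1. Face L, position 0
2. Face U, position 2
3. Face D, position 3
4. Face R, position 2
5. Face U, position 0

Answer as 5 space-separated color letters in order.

After move 1 (U): U=WWWW F=RRGG R=BBRR B=OOBB L=GGOO
After move 2 (R'): R=BRBR U=WBWO F=RWGW D=YRYG B=YOYB
After move 3 (U): U=WWOB F=BRGW R=YOBR B=GGYB L=RWOO
After move 4 (U): U=OWBW F=YOGW R=GGBR B=RWYB L=BROO
After move 5 (F'): F=OWYG U=OWGB R=RGYR D=ROYG L=BWOB
After move 6 (R): R=YRRG U=OWGG F=OOYG D=RYYR B=BWWB
After move 7 (U'): U=WGOG F=BWYG R=OORG B=YRWB L=BWOB
Query 1: L[0] = B
Query 2: U[2] = O
Query 3: D[3] = R
Query 4: R[2] = R
Query 5: U[0] = W

Answer: B O R R W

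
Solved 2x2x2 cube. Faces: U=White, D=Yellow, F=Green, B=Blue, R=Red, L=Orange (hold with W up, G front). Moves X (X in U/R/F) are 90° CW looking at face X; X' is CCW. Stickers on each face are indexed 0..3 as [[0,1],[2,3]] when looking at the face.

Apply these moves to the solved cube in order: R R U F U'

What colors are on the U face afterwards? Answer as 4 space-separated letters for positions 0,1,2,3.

After move 1 (R): R=RRRR U=WGWG F=GYGY D=YBYB B=WBWB
After move 2 (R): R=RRRR U=WYWY F=GBGB D=YWYW B=GBGB
After move 3 (U): U=WWYY F=RRGB R=GBRR B=OOGB L=GBOO
After move 4 (F): F=GRBR U=WWOB R=YBYR D=RGYW L=GYOW
After move 5 (U'): U=WBWO F=GYBR R=GRYR B=YBGB L=OOOW
Query: U face = WBWO

Answer: W B W O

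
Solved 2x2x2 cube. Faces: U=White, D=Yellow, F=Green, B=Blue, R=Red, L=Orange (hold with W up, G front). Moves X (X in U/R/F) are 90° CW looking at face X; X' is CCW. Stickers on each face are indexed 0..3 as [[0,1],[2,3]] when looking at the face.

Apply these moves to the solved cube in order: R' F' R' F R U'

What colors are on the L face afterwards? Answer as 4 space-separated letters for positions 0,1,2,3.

After move 1 (R'): R=RRRR U=WBWB F=GWGW D=YGYG B=YBYB
After move 2 (F'): F=WWGG U=WBRR R=GRYR D=OOYG L=OBOW
After move 3 (R'): R=RRGY U=WYRY F=WBGR D=OWYG B=GBOB
After move 4 (F): F=GWRB U=WYWB R=RRYY D=GRYG L=OOOW
After move 5 (R): R=YRYR U=WWWB F=GRRG D=GOYG B=BBYB
After move 6 (U'): U=WBWW F=OORG R=GRYR B=YRYB L=BBOW
Query: L face = BBOW

Answer: B B O W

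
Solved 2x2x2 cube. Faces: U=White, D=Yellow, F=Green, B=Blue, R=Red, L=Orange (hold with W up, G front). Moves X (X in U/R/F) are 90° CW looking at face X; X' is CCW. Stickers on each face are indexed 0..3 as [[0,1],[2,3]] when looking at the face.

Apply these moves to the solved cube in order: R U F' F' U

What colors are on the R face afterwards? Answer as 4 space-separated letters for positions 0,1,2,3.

Answer: O O Y R

Derivation:
After move 1 (R): R=RRRR U=WGWG F=GYGY D=YBYB B=WBWB
After move 2 (U): U=WWGG F=RRGY R=WBRR B=OOWB L=GYOO
After move 3 (F'): F=RYRG U=WWWR R=BBYR D=YOYB L=GGOG
After move 4 (F'): F=YGRR U=WWBY R=OBYR D=GGYB L=GROW
After move 5 (U): U=BWYW F=OBRR R=OOYR B=GRWB L=YGOW
Query: R face = OOYR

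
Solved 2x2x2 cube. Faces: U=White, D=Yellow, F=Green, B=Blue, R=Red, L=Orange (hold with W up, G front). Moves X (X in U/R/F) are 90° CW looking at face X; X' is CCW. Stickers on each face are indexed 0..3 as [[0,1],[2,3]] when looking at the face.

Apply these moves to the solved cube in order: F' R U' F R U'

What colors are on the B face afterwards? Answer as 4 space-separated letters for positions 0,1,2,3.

After move 1 (F'): F=GGGG U=WWRR R=YRYR D=OOYY L=OWOW
After move 2 (R): R=YYRR U=WGRG F=GOGY D=OBYB B=RBWB
After move 3 (U'): U=GGWR F=OWGY R=GORR B=YYWB L=RBOW
After move 4 (F): F=GOYW U=GGWB R=WORR D=RGYB L=ROOB
After move 5 (R): R=RWRO U=GOWW F=GGYB D=RWYY B=BYGB
After move 6 (U'): U=OWGW F=ROYB R=GGRO B=RWGB L=BYOB
Query: B face = RWGB

Answer: R W G B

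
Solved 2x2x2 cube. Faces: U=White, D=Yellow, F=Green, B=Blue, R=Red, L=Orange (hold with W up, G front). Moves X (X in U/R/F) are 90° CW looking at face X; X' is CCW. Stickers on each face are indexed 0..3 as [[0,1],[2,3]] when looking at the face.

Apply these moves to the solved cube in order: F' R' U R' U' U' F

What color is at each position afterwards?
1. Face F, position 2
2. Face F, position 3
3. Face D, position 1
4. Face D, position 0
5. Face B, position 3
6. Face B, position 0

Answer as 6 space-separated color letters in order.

Answer: B W G Y B R

Derivation:
After move 1 (F'): F=GGGG U=WWRR R=YRYR D=OOYY L=OWOW
After move 2 (R'): R=RRYY U=WBRB F=GWGR D=OGYG B=YBOB
After move 3 (U): U=RWBB F=RRGR R=YBYY B=OWOB L=GWOW
After move 4 (R'): R=BYYY U=ROBO F=RWGB D=ORYR B=GWGB
After move 5 (U'): U=OORB F=GWGB R=RWYY B=BYGB L=GWOW
After move 6 (U'): U=OBOR F=GWGB R=GWYY B=RWGB L=BYOW
After move 7 (F): F=GGBW U=OBWY R=OWRY D=YGYR L=BOOR
Query 1: F[2] = B
Query 2: F[3] = W
Query 3: D[1] = G
Query 4: D[0] = Y
Query 5: B[3] = B
Query 6: B[0] = R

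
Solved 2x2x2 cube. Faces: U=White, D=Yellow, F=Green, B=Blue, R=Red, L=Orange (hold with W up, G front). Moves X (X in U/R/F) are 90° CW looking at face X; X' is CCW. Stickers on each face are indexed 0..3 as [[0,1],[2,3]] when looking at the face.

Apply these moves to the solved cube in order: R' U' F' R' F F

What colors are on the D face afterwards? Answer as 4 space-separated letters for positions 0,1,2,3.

Answer: R G Y G

Derivation:
After move 1 (R'): R=RRRR U=WBWB F=GWGW D=YGYG B=YBYB
After move 2 (U'): U=BBWW F=OOGW R=GWRR B=RRYB L=YBOO
After move 3 (F'): F=OWOG U=BBGR R=GWYR D=BOYG L=YWOW
After move 4 (R'): R=WRGY U=BYGR F=OBOR D=BWYG B=GROB
After move 5 (F): F=OORB U=BYWW R=GRRY D=GWYG L=YBOW
After move 6 (F): F=ROBO U=BYWB R=WRWY D=RGYG L=YGOW
Query: D face = RGYG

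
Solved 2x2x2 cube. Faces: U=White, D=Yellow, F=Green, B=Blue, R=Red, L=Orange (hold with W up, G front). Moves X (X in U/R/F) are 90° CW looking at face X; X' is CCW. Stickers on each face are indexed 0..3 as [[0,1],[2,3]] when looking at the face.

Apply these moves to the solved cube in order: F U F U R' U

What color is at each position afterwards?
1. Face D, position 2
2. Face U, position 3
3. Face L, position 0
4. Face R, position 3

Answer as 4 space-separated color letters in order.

After move 1 (F): F=GGGG U=WWOO R=WRWR D=RRYY L=OYOY
After move 2 (U): U=OWOW F=WRGG R=BBWR B=OYBB L=GGOY
After move 3 (F): F=GWGR U=OWYG R=OBWR D=WBYY L=GROR
After move 4 (U): U=YOGW F=OBGR R=OYWR B=GRBB L=GWOR
After move 5 (R'): R=YROW U=YBGG F=OOGW D=WBYR B=YRBB
After move 6 (U): U=GYGB F=YRGW R=YROW B=GWBB L=OOOR
Query 1: D[2] = Y
Query 2: U[3] = B
Query 3: L[0] = O
Query 4: R[3] = W

Answer: Y B O W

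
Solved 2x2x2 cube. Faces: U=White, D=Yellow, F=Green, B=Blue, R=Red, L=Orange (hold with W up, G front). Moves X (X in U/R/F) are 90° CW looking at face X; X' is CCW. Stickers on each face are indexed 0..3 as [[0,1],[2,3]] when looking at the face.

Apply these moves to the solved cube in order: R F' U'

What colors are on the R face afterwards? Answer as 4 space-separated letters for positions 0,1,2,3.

Answer: Y Y Y R

Derivation:
After move 1 (R): R=RRRR U=WGWG F=GYGY D=YBYB B=WBWB
After move 2 (F'): F=YYGG U=WGRR R=BRYR D=OOYB L=OGOW
After move 3 (U'): U=GRWR F=OGGG R=YYYR B=BRWB L=WBOW
Query: R face = YYYR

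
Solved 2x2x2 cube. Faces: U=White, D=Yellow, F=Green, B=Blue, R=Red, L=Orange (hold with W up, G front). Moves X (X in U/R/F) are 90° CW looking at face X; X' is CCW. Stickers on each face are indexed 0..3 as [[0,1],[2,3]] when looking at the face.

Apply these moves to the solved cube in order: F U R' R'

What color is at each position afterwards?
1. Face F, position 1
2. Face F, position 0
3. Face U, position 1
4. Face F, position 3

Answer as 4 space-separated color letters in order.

After move 1 (F): F=GGGG U=WWOO R=WRWR D=RRYY L=OYOY
After move 2 (U): U=OWOW F=WRGG R=BBWR B=OYBB L=GGOY
After move 3 (R'): R=BRBW U=OBOO F=WWGW D=RRYG B=YYRB
After move 4 (R'): R=RWBB U=OROY F=WBGO D=RWYW B=GYRB
Query 1: F[1] = B
Query 2: F[0] = W
Query 3: U[1] = R
Query 4: F[3] = O

Answer: B W R O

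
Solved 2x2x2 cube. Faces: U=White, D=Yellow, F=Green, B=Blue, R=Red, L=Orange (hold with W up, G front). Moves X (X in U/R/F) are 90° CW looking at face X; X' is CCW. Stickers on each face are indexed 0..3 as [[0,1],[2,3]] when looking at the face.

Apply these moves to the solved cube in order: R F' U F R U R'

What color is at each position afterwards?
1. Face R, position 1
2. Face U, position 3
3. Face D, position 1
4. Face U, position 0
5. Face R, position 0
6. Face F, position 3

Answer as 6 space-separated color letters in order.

Answer: B Y R W G B

Derivation:
After move 1 (R): R=RRRR U=WGWG F=GYGY D=YBYB B=WBWB
After move 2 (F'): F=YYGG U=WGRR R=BRYR D=OOYB L=OGOW
After move 3 (U): U=RWRG F=BRGG R=WBYR B=OGWB L=YYOW
After move 4 (F): F=GBGR U=RWWY R=RBGR D=YWYB L=YOOO
After move 5 (R): R=GRRB U=RBWR F=GWGB D=YWYO B=YGWB
After move 6 (U): U=WRRB F=GRGB R=YGRB B=YOWB L=GWOO
After move 7 (R'): R=GBYR U=WWRY F=GRGB D=YRYB B=OOWB
Query 1: R[1] = B
Query 2: U[3] = Y
Query 3: D[1] = R
Query 4: U[0] = W
Query 5: R[0] = G
Query 6: F[3] = B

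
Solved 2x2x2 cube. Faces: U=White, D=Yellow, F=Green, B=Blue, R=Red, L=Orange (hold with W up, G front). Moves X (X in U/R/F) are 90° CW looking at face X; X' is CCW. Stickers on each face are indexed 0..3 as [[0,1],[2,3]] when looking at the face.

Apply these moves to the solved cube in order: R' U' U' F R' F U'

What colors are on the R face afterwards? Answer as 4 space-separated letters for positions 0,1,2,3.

After move 1 (R'): R=RRRR U=WBWB F=GWGW D=YGYG B=YBYB
After move 2 (U'): U=BBWW F=OOGW R=GWRR B=RRYB L=YBOO
After move 3 (U'): U=BWBW F=YBGW R=OORR B=GWYB L=RROO
After move 4 (F): F=GYWB U=BWOR R=BOWR D=ROYG L=RYOG
After move 5 (R'): R=ORBW U=BYOG F=GWWR D=RYYB B=GWOB
After move 6 (F): F=WGRW U=BYGY R=ORGW D=BOYB L=RROY
After move 7 (U'): U=YYBG F=RRRW R=WGGW B=OROB L=GWOY
Query: R face = WGGW

Answer: W G G W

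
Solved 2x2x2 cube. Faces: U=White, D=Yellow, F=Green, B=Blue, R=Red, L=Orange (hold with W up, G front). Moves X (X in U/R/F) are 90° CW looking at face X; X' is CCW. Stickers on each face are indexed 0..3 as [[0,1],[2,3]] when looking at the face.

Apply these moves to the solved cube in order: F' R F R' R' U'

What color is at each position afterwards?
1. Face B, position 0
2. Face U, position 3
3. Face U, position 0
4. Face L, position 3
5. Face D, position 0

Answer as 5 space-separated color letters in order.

Answer: R W Y B R

Derivation:
After move 1 (F'): F=GGGG U=WWRR R=YRYR D=OOYY L=OWOW
After move 2 (R): R=YYRR U=WGRG F=GOGY D=OBYB B=RBWB
After move 3 (F): F=GGYO U=WGWW R=RYGR D=RYYB L=OOOB
After move 4 (R'): R=YRRG U=WWWR F=GGYW D=RGYO B=BBYB
After move 5 (R'): R=RGYR U=WYWB F=GWYR D=RGYW B=OBGB
After move 6 (U'): U=YBWW F=OOYR R=GWYR B=RGGB L=OBOB
Query 1: B[0] = R
Query 2: U[3] = W
Query 3: U[0] = Y
Query 4: L[3] = B
Query 5: D[0] = R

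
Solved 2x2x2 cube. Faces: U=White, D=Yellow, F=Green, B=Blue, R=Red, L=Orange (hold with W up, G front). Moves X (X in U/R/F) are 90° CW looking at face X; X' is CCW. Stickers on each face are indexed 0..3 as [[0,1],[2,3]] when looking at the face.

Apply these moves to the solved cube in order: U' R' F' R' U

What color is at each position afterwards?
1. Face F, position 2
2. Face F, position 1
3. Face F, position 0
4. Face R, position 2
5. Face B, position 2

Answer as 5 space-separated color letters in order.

Answer: O R R O O

Derivation:
After move 1 (U'): U=WWWW F=OOGG R=GGRR B=RRBB L=BBOO
After move 2 (R'): R=GRGR U=WBWR F=OWGW D=YOYG B=YRYB
After move 3 (F'): F=WWOG U=WBGG R=ORYR D=BOYG L=BROW
After move 4 (R'): R=RROY U=WYGY F=WBOG D=BWYG B=GROB
After move 5 (U): U=GWYY F=RROG R=GROY B=BROB L=WBOW
Query 1: F[2] = O
Query 2: F[1] = R
Query 3: F[0] = R
Query 4: R[2] = O
Query 5: B[2] = O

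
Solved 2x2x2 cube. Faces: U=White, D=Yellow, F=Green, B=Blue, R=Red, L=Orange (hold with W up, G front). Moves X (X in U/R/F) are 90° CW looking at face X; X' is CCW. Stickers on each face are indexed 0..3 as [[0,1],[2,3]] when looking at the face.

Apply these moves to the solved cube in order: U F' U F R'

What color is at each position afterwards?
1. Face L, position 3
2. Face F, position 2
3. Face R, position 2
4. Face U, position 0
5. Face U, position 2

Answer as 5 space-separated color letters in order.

Answer: O G R B W

Derivation:
After move 1 (U): U=WWWW F=RRGG R=BBRR B=OOBB L=GGOO
After move 2 (F'): F=RGRG U=WWBR R=YBYR D=GOYY L=GWOW
After move 3 (U): U=BWRW F=YBRG R=OOYR B=GWBB L=RGOW
After move 4 (F): F=RYGB U=BWWG R=ROWR D=YOYY L=RGOO
After move 5 (R'): R=ORRW U=BBWG F=RWGG D=YYYB B=YWOB
Query 1: L[3] = O
Query 2: F[2] = G
Query 3: R[2] = R
Query 4: U[0] = B
Query 5: U[2] = W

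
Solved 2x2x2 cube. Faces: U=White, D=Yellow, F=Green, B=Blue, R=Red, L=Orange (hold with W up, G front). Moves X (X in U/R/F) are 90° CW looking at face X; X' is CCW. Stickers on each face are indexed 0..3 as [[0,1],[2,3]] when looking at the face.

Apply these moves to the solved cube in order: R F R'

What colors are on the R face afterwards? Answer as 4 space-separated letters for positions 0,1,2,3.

Answer: R R W G

Derivation:
After move 1 (R): R=RRRR U=WGWG F=GYGY D=YBYB B=WBWB
After move 2 (F): F=GGYY U=WGOO R=WRGR D=RRYB L=OYOB
After move 3 (R'): R=RRWG U=WWOW F=GGYO D=RGYY B=BBRB
Query: R face = RRWG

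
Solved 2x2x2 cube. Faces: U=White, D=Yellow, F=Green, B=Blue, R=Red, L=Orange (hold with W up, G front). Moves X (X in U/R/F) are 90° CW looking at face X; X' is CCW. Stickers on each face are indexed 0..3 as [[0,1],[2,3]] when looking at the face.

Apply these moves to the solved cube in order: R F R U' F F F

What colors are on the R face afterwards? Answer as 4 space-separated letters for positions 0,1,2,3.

After move 1 (R): R=RRRR U=WGWG F=GYGY D=YBYB B=WBWB
After move 2 (F): F=GGYY U=WGOO R=WRGR D=RRYB L=OYOB
After move 3 (R): R=GWRR U=WGOY F=GRYB D=RWYW B=OBGB
After move 4 (U'): U=GYWO F=OYYB R=GRRR B=GWGB L=OBOB
After move 5 (F): F=YOBY U=GYBB R=WROR D=RGYW L=OROW
After move 6 (F): F=BYYO U=GYWR R=BRBR D=OWYW L=OROG
After move 7 (F): F=YBOY U=GYGR R=WRRR D=BBYW L=OOOW
Query: R face = WRRR

Answer: W R R R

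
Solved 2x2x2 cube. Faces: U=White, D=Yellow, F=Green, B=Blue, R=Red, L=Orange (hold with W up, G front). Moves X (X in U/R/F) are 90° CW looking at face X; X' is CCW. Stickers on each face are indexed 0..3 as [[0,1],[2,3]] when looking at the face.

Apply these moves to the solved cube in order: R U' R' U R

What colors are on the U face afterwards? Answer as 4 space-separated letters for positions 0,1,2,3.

After move 1 (R): R=RRRR U=WGWG F=GYGY D=YBYB B=WBWB
After move 2 (U'): U=GGWW F=OOGY R=GYRR B=RRWB L=WBOO
After move 3 (R'): R=YRGR U=GWWR F=OGGW D=YOYY B=BRBB
After move 4 (U): U=WGRW F=YRGW R=BRGR B=WBBB L=OGOO
After move 5 (R): R=GBRR U=WRRW F=YOGY D=YBYW B=WBGB
Query: U face = WRRW

Answer: W R R W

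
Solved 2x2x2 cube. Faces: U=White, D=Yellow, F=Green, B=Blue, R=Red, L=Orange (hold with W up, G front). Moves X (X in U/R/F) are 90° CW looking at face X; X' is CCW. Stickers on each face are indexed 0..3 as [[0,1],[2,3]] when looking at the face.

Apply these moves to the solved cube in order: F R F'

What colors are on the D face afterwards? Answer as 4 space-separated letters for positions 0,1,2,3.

Answer: Y Y Y B

Derivation:
After move 1 (F): F=GGGG U=WWOO R=WRWR D=RRYY L=OYOY
After move 2 (R): R=WWRR U=WGOG F=GRGY D=RBYB B=OBWB
After move 3 (F'): F=RYGG U=WGWR R=BWRR D=YYYB L=OGOO
Query: D face = YYYB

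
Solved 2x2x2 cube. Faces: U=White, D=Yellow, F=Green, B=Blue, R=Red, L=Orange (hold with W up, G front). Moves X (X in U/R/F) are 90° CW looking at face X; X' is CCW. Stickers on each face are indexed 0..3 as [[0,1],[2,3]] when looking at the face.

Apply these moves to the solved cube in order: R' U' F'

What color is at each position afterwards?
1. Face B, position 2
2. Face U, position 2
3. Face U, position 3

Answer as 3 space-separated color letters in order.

Answer: Y G R

Derivation:
After move 1 (R'): R=RRRR U=WBWB F=GWGW D=YGYG B=YBYB
After move 2 (U'): U=BBWW F=OOGW R=GWRR B=RRYB L=YBOO
After move 3 (F'): F=OWOG U=BBGR R=GWYR D=BOYG L=YWOW
Query 1: B[2] = Y
Query 2: U[2] = G
Query 3: U[3] = R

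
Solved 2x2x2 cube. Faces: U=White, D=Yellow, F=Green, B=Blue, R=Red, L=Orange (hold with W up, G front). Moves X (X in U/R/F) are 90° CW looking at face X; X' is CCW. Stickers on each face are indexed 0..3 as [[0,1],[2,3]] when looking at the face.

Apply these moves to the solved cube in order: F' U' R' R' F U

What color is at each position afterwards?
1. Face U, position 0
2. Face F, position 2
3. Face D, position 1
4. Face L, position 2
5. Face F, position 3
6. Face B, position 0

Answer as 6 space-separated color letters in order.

After move 1 (F'): F=GGGG U=WWRR R=YRYR D=OOYY L=OWOW
After move 2 (U'): U=WRWR F=OWGG R=GGYR B=YRBB L=BBOW
After move 3 (R'): R=GRGY U=WBWY F=ORGR D=OWYG B=YROB
After move 4 (R'): R=RYGG U=WOWY F=OBGY D=ORYR B=GRWB
After move 5 (F): F=GOYB U=WOWB R=WYYG D=GRYR L=BOOR
After move 6 (U): U=WWBO F=WYYB R=GRYG B=BOWB L=GOOR
Query 1: U[0] = W
Query 2: F[2] = Y
Query 3: D[1] = R
Query 4: L[2] = O
Query 5: F[3] = B
Query 6: B[0] = B

Answer: W Y R O B B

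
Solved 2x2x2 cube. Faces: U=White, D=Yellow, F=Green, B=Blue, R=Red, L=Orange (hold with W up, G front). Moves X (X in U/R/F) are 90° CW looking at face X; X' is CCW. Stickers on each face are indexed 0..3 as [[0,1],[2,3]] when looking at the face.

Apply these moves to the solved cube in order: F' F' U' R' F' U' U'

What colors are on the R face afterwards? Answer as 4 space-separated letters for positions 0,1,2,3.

After move 1 (F'): F=GGGG U=WWRR R=YRYR D=OOYY L=OWOW
After move 2 (F'): F=GGGG U=WWYY R=OROR D=WWYY L=OROR
After move 3 (U'): U=WYWY F=ORGG R=GGOR B=ORBB L=BBOR
After move 4 (R'): R=GRGO U=WBWO F=OYGY D=WRYG B=YRWB
After move 5 (F'): F=YYOG U=WBGG R=RRWO D=BRYG L=BOOW
After move 6 (U'): U=BGWG F=BOOG R=YYWO B=RRWB L=YROW
After move 7 (U'): U=GGBW F=YROG R=BOWO B=YYWB L=RROW
Query: R face = BOWO

Answer: B O W O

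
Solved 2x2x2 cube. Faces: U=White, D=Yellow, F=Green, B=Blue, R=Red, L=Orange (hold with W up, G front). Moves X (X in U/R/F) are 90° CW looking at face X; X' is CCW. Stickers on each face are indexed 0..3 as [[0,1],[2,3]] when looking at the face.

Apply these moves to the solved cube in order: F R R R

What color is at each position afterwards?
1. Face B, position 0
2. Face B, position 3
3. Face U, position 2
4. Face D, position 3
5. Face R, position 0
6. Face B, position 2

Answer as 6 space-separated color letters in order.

After move 1 (F): F=GGGG U=WWOO R=WRWR D=RRYY L=OYOY
After move 2 (R): R=WWRR U=WGOG F=GRGY D=RBYB B=OBWB
After move 3 (R): R=RWRW U=WROY F=GBGB D=RWYO B=GBGB
After move 4 (R): R=RRWW U=WBOB F=GWGO D=RGYG B=YBRB
Query 1: B[0] = Y
Query 2: B[3] = B
Query 3: U[2] = O
Query 4: D[3] = G
Query 5: R[0] = R
Query 6: B[2] = R

Answer: Y B O G R R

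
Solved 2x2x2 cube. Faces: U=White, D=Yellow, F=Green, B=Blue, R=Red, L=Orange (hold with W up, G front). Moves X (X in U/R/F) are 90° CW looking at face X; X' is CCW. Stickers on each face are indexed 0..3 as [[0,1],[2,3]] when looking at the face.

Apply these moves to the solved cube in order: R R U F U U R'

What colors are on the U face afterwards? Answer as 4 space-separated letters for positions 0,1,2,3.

After move 1 (R): R=RRRR U=WGWG F=GYGY D=YBYB B=WBWB
After move 2 (R): R=RRRR U=WYWY F=GBGB D=YWYW B=GBGB
After move 3 (U): U=WWYY F=RRGB R=GBRR B=OOGB L=GBOO
After move 4 (F): F=GRBR U=WWOB R=YBYR D=RGYW L=GYOW
After move 5 (U): U=OWBW F=YBBR R=OOYR B=GYGB L=GROW
After move 6 (U): U=BOWW F=OOBR R=GYYR B=GRGB L=YBOW
After move 7 (R'): R=YRGY U=BGWG F=OOBW D=ROYR B=WRGB
Query: U face = BGWG

Answer: B G W G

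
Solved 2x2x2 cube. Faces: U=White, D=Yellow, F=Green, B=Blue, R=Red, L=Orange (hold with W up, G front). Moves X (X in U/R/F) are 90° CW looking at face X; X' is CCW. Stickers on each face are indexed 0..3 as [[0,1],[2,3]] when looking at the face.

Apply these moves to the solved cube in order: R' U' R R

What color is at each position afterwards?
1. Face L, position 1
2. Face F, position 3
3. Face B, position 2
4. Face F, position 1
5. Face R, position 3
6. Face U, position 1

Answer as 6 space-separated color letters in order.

After move 1 (R'): R=RRRR U=WBWB F=GWGW D=YGYG B=YBYB
After move 2 (U'): U=BBWW F=OOGW R=GWRR B=RRYB L=YBOO
After move 3 (R): R=RGRW U=BOWW F=OGGG D=YYYR B=WRBB
After move 4 (R): R=RRWG U=BGWG F=OYGR D=YBYW B=WROB
Query 1: L[1] = B
Query 2: F[3] = R
Query 3: B[2] = O
Query 4: F[1] = Y
Query 5: R[3] = G
Query 6: U[1] = G

Answer: B R O Y G G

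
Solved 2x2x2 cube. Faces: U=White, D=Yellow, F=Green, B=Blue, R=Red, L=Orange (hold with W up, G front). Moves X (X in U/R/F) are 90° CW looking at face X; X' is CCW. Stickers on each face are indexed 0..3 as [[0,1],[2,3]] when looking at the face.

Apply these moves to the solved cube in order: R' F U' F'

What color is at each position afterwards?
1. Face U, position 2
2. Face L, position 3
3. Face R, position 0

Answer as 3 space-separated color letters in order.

Answer: G W R

Derivation:
After move 1 (R'): R=RRRR U=WBWB F=GWGW D=YGYG B=YBYB
After move 2 (F): F=GGWW U=WBOO R=WRBR D=RRYG L=OYOG
After move 3 (U'): U=BOWO F=OYWW R=GGBR B=WRYB L=YBOG
After move 4 (F'): F=YWOW U=BOGB R=RGRR D=BGYG L=YOOW
Query 1: U[2] = G
Query 2: L[3] = W
Query 3: R[0] = R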